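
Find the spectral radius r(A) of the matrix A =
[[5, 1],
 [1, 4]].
r(A) = (9 + sqrt(5))/2 ≈ 5.618

The eigenvalues of A are the roots of its characteristic polynomial. With M = A (coefficients from the trace and determinant):
  p(λ) = det(λ I - M) = λ^2 - 9λ + 19.
For λ^2 - 9λ + 19 the discriminant is 5. It is nonnegative but not a perfect square, so the roots are real and irrational: λ = (9 ± sqrt(5))/2 ≈ 5.618, 3.382.
Thus the eigenvalues (to 4 decimals) are 5.618 (modulus 5.618); 3.382 (modulus 3.382). The spectral radius is the largest modulus: r(A) = (9 + sqrt(5))/2 ≈ 5.618. (Cross-check: r(A) ≤ ||A||_2 ≈ 5.618; equality holds whenever A is normal, though it can also hold for some non-normal A.)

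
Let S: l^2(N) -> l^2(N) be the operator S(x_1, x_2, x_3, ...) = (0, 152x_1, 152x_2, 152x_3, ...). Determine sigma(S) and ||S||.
sigma(S) = closed disk {z in C : |z| ≤ 152}; ||S|| = 152

Note S = 152·U where U is the unit right shift (U x)_k = x_{k-1} (with x_0 := 0); so ||S|| = 152||U|| and sigma(S) = 152·sigma(U). ||S x||^2 = sum_{k≥1} |152x_k|^2 = 23104||x||^2, so ||S|| = 152 and sigma(S) ⊂ {|z| ≤ 152}. For any |lambda| < 152, the equation (S - lambda I) x = 0 forces x_1 = 0, then 152x_k = lambda x_{k+1} ⇒ x = 0, so S has no eigenvalues. But (S - lambda I) is not surjective for |lambda| < 152: solving (S - lambda I) x = e_1 would require x_n proportional to (lambda/152)^(-n), which is not in l^2. So every |lambda| < 152 lies in the residual spectrum. The boundary |lambda| = 152 is in the approximate point spectrum (the spectrum is closed). Hence sigma(S) is the closed disk of radius 152.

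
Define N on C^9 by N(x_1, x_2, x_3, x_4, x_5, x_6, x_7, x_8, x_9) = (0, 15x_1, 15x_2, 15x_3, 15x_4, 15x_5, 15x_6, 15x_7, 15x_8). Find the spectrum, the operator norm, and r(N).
sigma(N) = {0}; ||N|| = 15; r(N) = 0. (N is nilpotent with N^9 = 0.)

On C^9, N is a strictly lower-triangular matrix with 15 on the subdiagonal and zeros elsewhere, so its characteristic polynomial is lambda^9 and every eigenvalue is 0: sigma(N) = {0}. For the operator norm, N e_i = 15e_{i+1} for i = 1, ..., 8 and N e_9 = 0, so the singular values of N are 15 (with multiplicity 8) and 0; hence ||N|| = 15. The spectral radius r(N) = max|lambda| = 0. Note ||N|| > r(N) — characteristic of non-normal nilpotent operators. Indeed N^9 = 0.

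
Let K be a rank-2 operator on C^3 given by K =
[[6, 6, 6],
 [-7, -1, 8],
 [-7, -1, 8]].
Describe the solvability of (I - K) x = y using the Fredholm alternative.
(I - K) is invertible (det(I - K) = 114 ≠ 0), so for every y in C^3 the equation (I - K) x = y has a unique solution.

K has rank 2 and factors as K = U V^T = u1 v1^T + u2 v2^T with u1 = (-3, -1, -1), v1 = (-2, -2, -2), u2 = (0, 3, 3), v2 = (-3, -1, 2) (multiplying out reproduces the displayed K). The nonzero eigenvalues of U V^T coincide with those of the 2 x 2 matrix G = V^T U = [[v1·u1, v1·u2], [v2·u1, v2·u2]] = [[10, -12], [8, 3]], and by the Sylvester determinant identity det(I_3 - U V^T) = det(I_2 - V^T U) = det([[-9, 12], [-8, -2]]) = (-9)(-2) - (12)(-8) = 114. (Direct check: I - K =
[[-5, -6, -6],
 [7, 2, -8],
 [7, 1, -7]]
has determinant 114.) The finite-dimensional Fredholm alternative says: either (I - K) is invertible, or ker(I - K) ≠ {0} and then range(I - K) = ker((I - K)^*)^⊥, with dim ker(I - K) = dim ker((I - K)^*). Since det(I - K) ≠ 0, 1 is not an eigenvalue of K and ker(I - K) = {0}, so we are in the first case: for every y there is a unique x = (I - K)^(-1) y. (Explicitly, by the Woodbury identity, (I - U V^T)^(-1) = I + U (I_2 - G)^(-1) V^T.)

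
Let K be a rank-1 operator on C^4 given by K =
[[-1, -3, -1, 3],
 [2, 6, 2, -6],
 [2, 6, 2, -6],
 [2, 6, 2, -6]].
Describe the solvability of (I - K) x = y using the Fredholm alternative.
(I - K) is singular (det(I - K) = 0, i.e. 1 ∈ sigma(K)). (I - K) x = y is solvable iff y ⊥ ker((I - K)^*) = span{(-1, -3, -1, 3)}, i.e. iff -y_1 - 3y_2 - y_3 + 3y_4 = 0. When solvable, the solutions are x = y + c·(1, -2, -2, -2), c arbitrary (ker(I - K) = span{(1, -2, -2, -2)}, dimension 1).

K has rank 1, so it is an outer product K = u v^T: every row of K is a multiple of one row vector. Reading off the entries, u = (1, -2, -2, -2) and v = (-1, -3, -1, 3) (row i of K equals u_i·v^T). A rank-one matrix u v^T satisfies K u = u (v·u) and kills the (3)-dimensional subspace v^⊥, so its characteristic polynomial is lambda^3 (lambda - v·u) with v·u = tr K = 1. Hence the eigenvalues of I - K are 1 (multiplicity 3) and 1 - (1) = 0, so det(I - K) = 0. (Direct check: I - K =
[[2, 3, 1, -3],
 [-2, -5, -2, 6],
 [-2, -6, -1, 6],
 [-2, -6, -2, 7]]
has determinant 0.) So 1 is an eigenvalue of K and (I - K) is not invertible. The finite-dimensional Fredholm alternative says: either (I - K) is invertible, or ker(I - K) ≠ {0} and then range(I - K) = ker((I - K)^*)^⊥, with dim ker(I - K) = dim ker((I - K)^*). We are in the second case, so we need both kernels. Kernel of I - K: (I - K) u = u - u (v·u) = u - u = 0, so ker(I - K) = span{u} = span{(1, -2, -2, -2)} (it is exactly 1-dimensional because rank(I - K) = 3). Kernel of the adjoint: K is real, so (I - K)^* = I - K^T = I - v u^T, and (I - v u^T) v = v - v (u·v) = 0; hence ker((I - K)^*) = span{v} = span{(-1, -3, -1, 3)}. Therefore (I - K) x = y is solvable iff <y, v> = 0, i.e. iff -y_1 - 3y_2 - y_3 + 3y_4 = 0. When this holds, K y = u (v·y) = 0, so (I - K) y = y and x = y is a particular solution; the full solution set is the line x = y + c·u = y + c·(1, -2, -2, -2), c ∈ C.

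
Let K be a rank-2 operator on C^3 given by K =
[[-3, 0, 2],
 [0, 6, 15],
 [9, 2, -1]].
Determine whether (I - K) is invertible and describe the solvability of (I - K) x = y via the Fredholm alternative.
(I - K) is invertible (det(I - K) = -70 ≠ 0), so for every y in C^3 the equation (I - K) x = y has a unique solution.

K has rank 2 and factors as K = U V^T = u1 v1^T + u2 v2^T with u1 = (1, 3, -2), v1 = (-3, 0, 2), u2 = (0, 3, 1), v2 = (3, 2, 3) (multiplying out reproduces the displayed K). The nonzero eigenvalues of U V^T coincide with those of the 2 x 2 matrix G = V^T U = [[v1·u1, v1·u2], [v2·u1, v2·u2]] = [[-7, 2], [3, 9]], and by the Sylvester determinant identity det(I_3 - U V^T) = det(I_2 - V^T U) = det([[8, -2], [-3, -8]]) = (8)(-8) - (-2)(-3) = -70. (Direct check: I - K =
[[4, 0, -2],
 [0, -5, -15],
 [-9, -2, 2]]
has determinant -70.) The finite-dimensional Fredholm alternative says: either (I - K) is invertible, or ker(I - K) ≠ {0} and then range(I - K) = ker((I - K)^*)^⊥, with dim ker(I - K) = dim ker((I - K)^*). Since det(I - K) ≠ 0, 1 is not an eigenvalue of K and ker(I - K) = {0}, so we are in the first case: for every y there is a unique x = (I - K)^(-1) y. (Explicitly, by the Woodbury identity, (I - U V^T)^(-1) = I + U (I_2 - G)^(-1) V^T.)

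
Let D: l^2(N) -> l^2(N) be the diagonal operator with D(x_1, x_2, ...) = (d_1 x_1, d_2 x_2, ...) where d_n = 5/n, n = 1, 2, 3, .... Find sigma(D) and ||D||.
sigma(D) = {5/n : n ≥ 1} ∪ {0}; ||D|| = 5

A bounded diagonal operator on l^2 with diagonal entries d_n has spectrum equal to the closure of {d_n : n ≥ 1}: every d_n is an eigenvalue (with eigenvector e_n), so {d_n} ⊂ sigma(D); the spectrum is closed, so its closure is too; and for lambda not in the closure, (D - lambda I) has bounded inverse (the diagonal entries 1/(d_n - lambda) are bounded). For our sequence d_n = 5/n, n = 1, 2, 3, ...:
  - {d_n} = {5/n : n ≥ 1}; the only limit point is 0
  - closure = {5/n : n ≥ 1} ∪ {0}
For the norm: a diagonal operator has ||D|| = sup_n |d_n|. Here d_n = 5/n is positive and decreasing, so sup_n |d_n| = d_1 = 5. So ||D|| = 5.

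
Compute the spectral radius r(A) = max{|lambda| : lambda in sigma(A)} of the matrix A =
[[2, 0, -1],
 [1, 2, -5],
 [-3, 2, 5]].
r(A) ≈ 4.2828

The eigenvalues of A are the roots of its characteristic polynomial. With M = A (coefficients from the trace, the sum of principal 2x2 minors, and det A):
  p(λ) = det(λ I - M) = λ^3 - 9λ^2 + 31λ - 32.
No integer candidate from the rational root theorem (±divisors of 32) is a root, so the roots are irrational. The cubic discriminant is Δ = -1579 < 0, so there is one real root and a complex-conjugate pair. p(1) = -9 and p(2) = 2 have opposite signs, so a root lies in (1, 2); Newton's method refines it to λ ≈ 1.7446. Dividing out (λ - (1.7446)) leaves approximately λ^2 - 7.2554λ + 18.3421. For λ^2 - 7.2554λ + 18.3421 the discriminant is -20.728. It is negative, so the remaining roots are the complex-conjugate pair λ ≈ 3.6277 ± 2.2764i. Their product equals the constant term, so |λ|^2 ≈ 18.3421 and |λ| ≈ 4.2828.
Thus the eigenvalues (to 4 decimals) are 1.7446 (modulus 1.7446); 3.6277 ± 2.2764i (modulus 4.2828). The spectral radius is the largest modulus: r(A) ≈ 4.2828. (Cross-check: r(A) ≤ ||A||_2 ≈ 7.8293; equality holds whenever A is normal, though it can also hold for some non-normal A.)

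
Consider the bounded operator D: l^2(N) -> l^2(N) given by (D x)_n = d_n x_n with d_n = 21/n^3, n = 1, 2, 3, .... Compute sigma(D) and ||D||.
sigma(D) = {21/n^3 : n ≥ 1} ∪ {0}; ||D|| = 21

A bounded diagonal operator on l^2 with diagonal entries d_n has spectrum equal to the closure of {d_n : n ≥ 1}: every d_n is an eigenvalue (with eigenvector e_n), so {d_n} ⊂ sigma(D); the spectrum is closed, so its closure is too; and for lambda not in the closure, (D - lambda I) has bounded inverse (the diagonal entries 1/(d_n - lambda) are bounded). For our sequence d_n = 21/n^3, n = 1, 2, 3, ...:
  - {d_n} = {21/n^3 : n ≥ 1}; the only limit point is 0
  - closure = {21/n^3 : n ≥ 1} ∪ {0}
For the norm: a diagonal operator has ||D|| = sup_n |d_n|. Here d_n = 21/n^3 is positive and decreasing, so sup_n |d_n| = d_1 = 21. So ||D|| = 21.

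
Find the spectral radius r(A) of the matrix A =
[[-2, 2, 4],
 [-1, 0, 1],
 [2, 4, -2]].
r(A) ≈ 5.3889

The eigenvalues of A are the roots of its characteristic polynomial. With M = A (coefficients from the trace, the sum of principal 2x2 minors, and det A):
  p(λ) = det(λ I - M) = λ^3 + 4λ^2 - 6λ + 8.
No integer candidate from the rational root theorem (±divisors of 8) is a root, so the roots are irrational. The cubic discriminant is Δ = -5792 < 0, so there is one real root and a complex-conjugate pair. p(-6) = -28 and p(-5) = 13 have opposite signs, so a root lies in (-6, -5); Newton's method refines it to λ ≈ -5.3889. Dividing out (λ - (-5.3889)) leaves approximately λ^2 - 1.3889λ + 1.4845. For λ^2 - 1.3889λ + 1.4845 the discriminant is -4.0091. It is negative, so the remaining roots are the complex-conjugate pair λ ≈ 0.6944 ± 1.0011i. Their product equals the constant term, so |λ|^2 ≈ 1.4845 and |λ| ≈ 1.2184.
Thus the eigenvalues (to 4 decimals) are -5.3889 (modulus 5.3889); 0.6944 ± 1.0011i (modulus 1.2184). The spectral radius is the largest modulus: r(A) ≈ 5.3889. (Cross-check: r(A) ≤ ||A||_2 ≈ 5.46; equality holds whenever A is normal, though it can also hold for some non-normal A.)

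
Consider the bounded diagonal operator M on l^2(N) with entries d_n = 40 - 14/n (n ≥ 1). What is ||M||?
||M|| = 40

For a diagonal operator on l^2 with entries d_n, ||M|| = sup_n |d_n|. Here d_1 = 26, d_2 = 33, ..., and d_n = 40 - 14/n increases monotonically toward 40. All terms lie in [26, 40), so |d_n| = d_n and the supremum is the limit 40, which is not attained by any individual d_n. Hence ||M|| = 40.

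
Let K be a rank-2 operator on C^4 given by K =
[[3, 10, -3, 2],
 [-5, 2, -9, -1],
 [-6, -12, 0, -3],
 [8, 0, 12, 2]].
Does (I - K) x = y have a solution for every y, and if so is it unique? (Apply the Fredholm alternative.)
(I - K) is invertible (det(I - K) = -46 ≠ 0), so for every y in C^4 the equation (I - K) x = y has a unique solution.

K has rank 2 and factors as K = U V^T = u1 v1^T + u2 v2^T with u1 = (3, 2, -3, -2), v1 = (-1, 2, -3, 0), u2 = (-2, 1, 3, -2), v2 = (-3, -2, -3, -1) (multiplying out reproduces the displayed K). The nonzero eigenvalues of U V^T coincide with those of the 2 x 2 matrix G = V^T U = [[v1·u1, v1·u2], [v2·u1, v2·u2]] = [[10, -5], [-2, -3]], and by the Sylvester determinant identity det(I_4 - U V^T) = det(I_2 - V^T U) = det([[-9, 5], [2, 4]]) = (-9)(4) - (5)(2) = -46. (Direct check: I - K =
[[-2, -10, 3, -2],
 [5, -1, 9, 1],
 [6, 12, 1, 3],
 [-8, 0, -12, -1]]
has determinant -46.) The finite-dimensional Fredholm alternative says: either (I - K) is invertible, or ker(I - K) ≠ {0} and then range(I - K) = ker((I - K)^*)^⊥, with dim ker(I - K) = dim ker((I - K)^*). Since det(I - K) ≠ 0, 1 is not an eigenvalue of K and ker(I - K) = {0}, so we are in the first case: for every y there is a unique x = (I - K)^(-1) y. (Explicitly, by the Woodbury identity, (I - U V^T)^(-1) = I + U (I_2 - G)^(-1) V^T.)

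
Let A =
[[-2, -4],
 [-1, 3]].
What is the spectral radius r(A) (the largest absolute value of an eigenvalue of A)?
r(A) = (1 + sqrt(41))/2 ≈ 3.7016

The eigenvalues of A are the roots of its characteristic polynomial. With M = A (coefficients from the trace and determinant):
  p(λ) = det(λ I - M) = λ^2 - λ - 10.
For λ^2 - λ - 10 the discriminant is 41. It is nonnegative but not a perfect square, so the roots are real and irrational: λ = (1 ± sqrt(41))/2 ≈ 3.7016, -2.7016.
Thus the eigenvalues (to 4 decimals) are 3.7016 (modulus 3.7016); -2.7016 (modulus 2.7016). The spectral radius is the largest modulus: r(A) = (1 + sqrt(41))/2 ≈ 3.7016. (Cross-check: r(A) ≤ ||A||_2 ≈ 5.1167; equality holds whenever A is normal, though it can also hold for some non-normal A.)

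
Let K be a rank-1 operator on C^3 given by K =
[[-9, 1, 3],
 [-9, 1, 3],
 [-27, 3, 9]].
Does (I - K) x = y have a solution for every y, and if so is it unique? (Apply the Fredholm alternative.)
(I - K) is singular (det(I - K) = 0, i.e. 1 ∈ sigma(K)). (I - K) x = y is solvable iff y ⊥ ker((I - K)^*) = span{(-9, 1, 3)}, i.e. iff -9y_1 + y_2 + 3y_3 = 0. When solvable, the solutions are x = y + c·(1, 1, 3), c arbitrary (ker(I - K) = span{(1, 1, 3)}, dimension 1).

K has rank 1, so it is an outer product K = u v^T: every row of K is a multiple of one row vector. Reading off the entries, u = (1, 1, 3) and v = (-9, 1, 3) (row i of K equals u_i·v^T). A rank-one matrix u v^T satisfies K u = u (v·u) and kills the (2)-dimensional subspace v^⊥, so its characteristic polynomial is lambda^2 (lambda - v·u) with v·u = tr K = 1. Hence the eigenvalues of I - K are 1 (multiplicity 2) and 1 - (1) = 0, so det(I - K) = 0. (Direct check: I - K =
[[10, -1, -3],
 [9, 0, -3],
 [27, -3, -8]]
has determinant 0.) So 1 is an eigenvalue of K and (I - K) is not invertible. The finite-dimensional Fredholm alternative says: either (I - K) is invertible, or ker(I - K) ≠ {0} and then range(I - K) = ker((I - K)^*)^⊥, with dim ker(I - K) = dim ker((I - K)^*). We are in the second case, so we need both kernels. Kernel of I - K: (I - K) u = u - u (v·u) = u - u = 0, so ker(I - K) = span{u} = span{(1, 1, 3)} (it is exactly 1-dimensional because rank(I - K) = 2). Kernel of the adjoint: K is real, so (I - K)^* = I - K^T = I - v u^T, and (I - v u^T) v = v - v (u·v) = 0; hence ker((I - K)^*) = span{v} = span{(-9, 1, 3)}. Therefore (I - K) x = y is solvable iff <y, v> = 0, i.e. iff -9y_1 + y_2 + 3y_3 = 0. When this holds, K y = u (v·y) = 0, so (I - K) y = y and x = y is a particular solution; the full solution set is the line x = y + c·u = y + c·(1, 1, 3), c ∈ C.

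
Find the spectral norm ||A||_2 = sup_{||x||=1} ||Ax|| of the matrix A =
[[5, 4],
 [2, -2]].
||A||_2 = sqrt((49 + sqrt(1105))/2) ≈ 6.4125 (= sqrt(largest eigenvalue of A^T A))

||A||_2 = sigma_max(A) = sqrt(lambda_max(A^T A)). Form the symmetric matrix M = A^T A =
[[29, 16],
 [16, 20]].
Its characteristic polynomial (trace, determinant of M give the coefficients) is
  p(λ) = det(λ I - M) = λ^2 - 49λ + 324.
For λ^2 - 49λ + 324 the discriminant is 1105. It is nonnegative but not a perfect square, so the roots are real and irrational: λ = (49 ± sqrt(1105))/2 ≈ 41.1208, 7.8792.
So the eigenvalues of A^T A are ≈ 7.8792, 41.1208 (all ≥ 0, as they must be for A^T A). The largest is λ_max = (49 + sqrt(1105))/2 ≈ 41.1208, hence ||A||_2 = sqrt(λ_max) = sqrt((49 + sqrt(1105))/2) ≈ 6.4125.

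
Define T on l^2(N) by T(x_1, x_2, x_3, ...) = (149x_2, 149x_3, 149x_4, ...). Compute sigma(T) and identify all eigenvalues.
sigma(T) = closed disk {z in C : |z| ≤ 149}; sigma_p(T) = open disk {z in C : |z| < 149}

Note T = 149·V where V is the unit left shift (V x)_k = x_{k+1}; so sigma(T) = 149·sigma(V) and ||T|| = 149||V||. ||T x||^2 = 22201sum_{k≥2} |x_k|^2 ≤ 22201||x||^2, with equality on {x : x_1 = 0}, so ||T|| = 149. For any lambda with |lambda| < 149, set r = lambda/149 (|r| < 1); the vector x = (1, r, r^2, ...) is in l^2 and satisfies T x = 149(r, r^2, ...) = lambda x, so lambda is an eigenvalue. On the boundary |lambda| = 149 the geometric series diverges, so no l^2 eigenvector exists, but these lambda lie in the approximate point spectrum. Hence sigma(T) is the closed disk of radius 149 and sigma_p(T) is the open disk.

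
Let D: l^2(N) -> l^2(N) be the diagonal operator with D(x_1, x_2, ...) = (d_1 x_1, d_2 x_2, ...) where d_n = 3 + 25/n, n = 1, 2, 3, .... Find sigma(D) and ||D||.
sigma(D) = {3 + 25/n : n ≥ 1} ∪ {3}; ||D|| = 28

A bounded diagonal operator on l^2 with diagonal entries d_n has spectrum equal to the closure of {d_n : n ≥ 1}: every d_n is an eigenvalue (with eigenvector e_n), so {d_n} ⊂ sigma(D); the spectrum is closed, so its closure is too; and for lambda not in the closure, (D - lambda I) has bounded inverse (the diagonal entries 1/(d_n - lambda) are bounded). For our sequence d_n = 3 + 25/n, n = 1, 2, 3, ...:
  - {d_n} = {3 + 25/n : n ≥ 1}; the only limit point is 3
  - closure = {3 + 25/n : n ≥ 1} ∪ {3}
For the norm: a diagonal operator has ||D|| = sup_n |d_n|. Here d_n = 3 + 25/n is positive and decreasing, so sup_n |d_n| = d_1 = 3 + 25 = 28. So ||D|| = 28.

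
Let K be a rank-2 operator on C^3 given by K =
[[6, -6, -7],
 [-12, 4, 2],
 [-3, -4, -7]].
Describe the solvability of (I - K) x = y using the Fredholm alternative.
(I - K) is invertible (det(I - K) = -133 ≠ 0), so for every y in C^3 the equation (I - K) x = y has a unique solution.

K has rank 2 and factors as K = U V^T = u1 v1^T + u2 v2^T with u1 = (-1, -2, -3), v1 = (3, 0, 1), u2 = (-3, 2, -2), v2 = (-3, 2, 2) (multiplying out reproduces the displayed K). The nonzero eigenvalues of U V^T coincide with those of the 2 x 2 matrix G = V^T U = [[v1·u1, v1·u2], [v2·u1, v2·u2]] = [[-6, -11], [-7, 9]], and by the Sylvester determinant identity det(I_3 - U V^T) = det(I_2 - V^T U) = det([[7, 11], [7, -8]]) = (7)(-8) - (11)(7) = -133. (Direct check: I - K =
[[-5, 6, 7],
 [12, -3, -2],
 [3, 4, 8]]
has determinant -133.) The finite-dimensional Fredholm alternative says: either (I - K) is invertible, or ker(I - K) ≠ {0} and then range(I - K) = ker((I - K)^*)^⊥, with dim ker(I - K) = dim ker((I - K)^*). Since det(I - K) ≠ 0, 1 is not an eigenvalue of K and ker(I - K) = {0}, so we are in the first case: for every y there is a unique x = (I - K)^(-1) y. (Explicitly, by the Woodbury identity, (I - U V^T)^(-1) = I + U (I_2 - G)^(-1) V^T.)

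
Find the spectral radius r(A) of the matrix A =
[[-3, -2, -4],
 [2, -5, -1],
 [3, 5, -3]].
r(A) ≈ 5.5787

The eigenvalues of A are the roots of its characteristic polynomial. With M = A (coefficients from the trace, the sum of principal 2x2 minors, and det A):
  p(λ) = det(λ I - M) = λ^3 + 11λ^2 + 60λ + 166.
No integer candidate from the rational root theorem (±divisors of 166) is a root, so the roots are irrational. The cubic discriminant is Δ = -84116 < 0, so there is one real root and a complex-conjugate pair. p(-6) = -14 and p(-5) = 16 have opposite signs, so a root lies in (-6, -5); Newton's method refines it to λ ≈ -5.5787. Dividing out (λ - (-5.5787)) leaves approximately λ^2 + 5.4213λ + 29.7562. For λ^2 + 5.4213λ + 29.7562 the discriminant is -89.634. It is negative, so the remaining roots are the complex-conjugate pair λ ≈ -2.7107 ± 4.7338i. Their product equals the constant term, so |λ|^2 ≈ 29.7562 and |λ| ≈ 5.4549.
Thus the eigenvalues (to 4 decimals) are -5.5787 (modulus 5.5787); -2.7107 ± 4.7338i (modulus 5.4549). The spectral radius is the largest modulus: r(A) ≈ 5.5787. (Cross-check: r(A) ≤ ||A||_2 ≈ 7.5828; equality holds whenever A is normal, though it can also hold for some non-normal A.)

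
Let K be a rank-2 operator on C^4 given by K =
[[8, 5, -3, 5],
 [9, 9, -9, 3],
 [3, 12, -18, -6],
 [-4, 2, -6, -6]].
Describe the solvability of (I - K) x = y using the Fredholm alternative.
(I - K) is invertible (det(I - K) = -170 ≠ 0), so for every y in C^4 the equation (I - K) x = y has a unique solution.

K has rank 2 and factors as K = U V^T = u1 v1^T + u2 v2^T with u1 = (2, 3, 3, 0), v1 = (3, 3, -3, 1), u2 = (-1, 0, 3, 2), v2 = (-2, 1, -3, -3) (multiplying out reproduces the displayed K). The nonzero eigenvalues of U V^T coincide with those of the 2 x 2 matrix G = V^T U = [[v1·u1, v1·u2], [v2·u1, v2·u2]] = [[6, -10], [-10, -13]], and by the Sylvester determinant identity det(I_4 - U V^T) = det(I_2 - V^T U) = det([[-5, 10], [10, 14]]) = (-5)(14) - (10)(10) = -170. (Direct check: I - K =
[[-7, -5, 3, -5],
 [-9, -8, 9, -3],
 [-3, -12, 19, 6],
 [4, -2, 6, 7]]
has determinant -170.) The finite-dimensional Fredholm alternative says: either (I - K) is invertible, or ker(I - K) ≠ {0} and then range(I - K) = ker((I - K)^*)^⊥, with dim ker(I - K) = dim ker((I - K)^*). Since det(I - K) ≠ 0, 1 is not an eigenvalue of K and ker(I - K) = {0}, so we are in the first case: for every y there is a unique x = (I - K)^(-1) y. (Explicitly, by the Woodbury identity, (I - U V^T)^(-1) = I + U (I_2 - G)^(-1) V^T.)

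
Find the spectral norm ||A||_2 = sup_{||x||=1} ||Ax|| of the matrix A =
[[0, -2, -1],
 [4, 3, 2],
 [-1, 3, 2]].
||A||_2 ≈ 6.069 (= sqrt(largest eigenvalue of A^T A))

||A||_2 = sigma_max(A) = sqrt(lambda_max(A^T A)). Form the symmetric matrix M = A^T A =
[[17, 9, 6],
 [9, 22, 14],
 [6, 14, 9]].
Its characteristic polynomial (trace, sum of principal 2x2 minors, determinant of M give the coefficients) is
  p(λ) = det(λ I - M) = λ^3 - 48λ^2 + 412λ - 25.
No integer candidate from the rational root theorem (±divisors of 25) is a root, so the roots are irrational. The cubic discriminant is Δ = 109175189 > 0, so there are three distinct real roots. p(0) = -25 and p(1) = 340 have opposite signs, so a root lies in (0, 1); Newton's method refines it to λ ≈ 0.0611. p(11) = 30 and p(12) = -265 have opposite signs, so a root lies in (11, 12); Newton's method refines it to λ ≈ 11.1062. p(36) = -745 and p(37) = 160 have opposite signs, so a root lies in (36, 37); Newton's method refines it to λ ≈ 36.8327. Check (Vieta): the three roots sum to 48, matching tr M = 48.
So the eigenvalues of A^T A are ≈ 0.0611, 11.1062, 36.8327 (all ≥ 0, as they must be for A^T A). The largest is λ_max ≈ 36.8327, hence ||A||_2 = sqrt(λ_max) ≈ 6.069.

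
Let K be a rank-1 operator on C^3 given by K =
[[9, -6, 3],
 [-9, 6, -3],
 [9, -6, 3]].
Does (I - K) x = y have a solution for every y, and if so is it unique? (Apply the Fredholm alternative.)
(I - K) is invertible (det(I - K) = -17 ≠ 0), so for every y in C^3 the equation (I - K) x = y has a unique solution.

K has rank 1, so it is an outer product K = u v^T: every row of K is a multiple of one row vector. Reading off the entries, u = (3, -3, 3) and v = (3, -2, 1) (row i of K equals u_i·v^T). A rank-one matrix u v^T satisfies K u = u (v·u) and kills the (2)-dimensional subspace v^⊥, so its characteristic polynomial is lambda^2 (lambda - v·u) with v·u = tr K = 18. Hence the eigenvalues of I - K are 1 (multiplicity 2) and 1 - (18) = -17, so det(I - K) = -17. (Direct check: I - K =
[[-8, 6, -3],
 [9, -5, 3],
 [-9, 6, -2]]
has determinant -17.) The finite-dimensional Fredholm alternative says: either (I - K) is invertible, or ker(I - K) ≠ {0} and then range(I - K) = ker((I - K)^*)^⊥, with dim ker(I - K) = dim ker((I - K)^*). Since det(I - K) ≠ 0, 1 is not an eigenvalue of K and ker(I - K) = {0}, so we are in the first case: for every y there is a unique x = (I - K)^(-1) y. Explicitly, by the Sherman–Morrison formula, (I - u v^T)^(-1) = I + u v^T/(1 - v·u), i.e. (I - K)^(-1) = I + K/(-17).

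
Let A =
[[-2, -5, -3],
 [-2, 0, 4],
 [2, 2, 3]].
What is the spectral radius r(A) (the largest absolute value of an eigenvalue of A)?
r(A) ≈ 4.7119

The eigenvalues of A are the roots of its characteristic polynomial. With M = A (coefficients from the trace, the sum of principal 2x2 minors, and det A):
  p(λ) = det(λ I - M) = λ^3 - λ^2 - 18λ + 42.
No integer candidate from the rational root theorem (±divisors of 42) is a root, so the roots are irrational. The cubic discriminant is Δ = -10200 < 0, so there is one real root and a complex-conjugate pair. p(-5) = -18 and p(-4) = 34 have opposite signs, so a root lies in (-5, -4); Newton's method refines it to λ ≈ -4.7119. Dividing out (λ - (-4.7119)) leaves approximately λ^2 - 5.7119λ + 8.9136. For λ^2 - 5.7119λ + 8.9136 the discriminant is -3.0291. It is negative, so the remaining roots are the complex-conjugate pair λ ≈ 2.8559 ± 0.8702i. Their product equals the constant term, so |λ|^2 ≈ 8.9136 and |λ| ≈ 2.9856.
Thus the eigenvalues (to 4 decimals) are -4.7119 (modulus 4.7119); 2.8559 ± 0.8702i (modulus 2.9856). The spectral radius is the largest modulus: r(A) ≈ 4.7119. (Cross-check: r(A) ≤ ||A||_2 ≈ 7.4948; equality holds whenever A is normal, though it can also hold for some non-normal A.)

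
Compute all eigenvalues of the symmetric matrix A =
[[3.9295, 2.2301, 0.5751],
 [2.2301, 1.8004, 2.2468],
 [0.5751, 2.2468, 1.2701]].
sigma(A) ≈ {-1, 2, 6}

A is real symmetric, so its spectrum consists of real eigenvalues. Expanding the characteristic polynomial of the displayed matrix gives
  det(λ I - A) = p(λ) = λ^3 + (-7)λ^2 + (4)λ + (12).
Solving p(λ) = 0 yields eigenvalues ≈ -1, 2, 6. (A is shown rounded to 4 decimals, so these recover the underlying integer eigenvalues to within that precision.)
Verification: the trace of A = 7 equals the sum of eigenvalues 7, and det(A) ≈ -11.9999 matches the eigenvalue product -12.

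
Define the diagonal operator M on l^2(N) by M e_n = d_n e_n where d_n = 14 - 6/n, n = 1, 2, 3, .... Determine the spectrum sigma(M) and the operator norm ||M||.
sigma(M) = {14 - 6/n : n ≥ 1} ∪ {14}; ||M|| = 14

A bounded diagonal operator on l^2 with diagonal entries d_n has spectrum equal to the closure of {d_n : n ≥ 1}: every d_n is an eigenvalue (with eigenvector e_n), so {d_n} ⊂ sigma(M); the spectrum is closed, so its closure is too; and for lambda not in the closure, (M - lambda I) has bounded inverse (the diagonal entries 1/(d_n - lambda) are bounded). For our sequence d_n = 14 - 6/n, n = 1, 2, 3, ...:
  - {d_n} = {14 - 6/n : n ≥ 1}; the only limit point is 14
  - closure = {14 - 6/n : n ≥ 1} ∪ {14}
For the norm: a diagonal operator has ||M|| = sup_n |d_n|. Here d_n = 14 - 6/n increases monotonically from d_1 = 8 toward 14, with all terms in [8, 14); so sup_n |d_n| = 14 (the supremum is the limit, not attained). So ||M|| = 14.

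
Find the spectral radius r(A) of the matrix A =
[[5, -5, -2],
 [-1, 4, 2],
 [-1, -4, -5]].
r(A) ≈ 6.6752

The eigenvalues of A are the roots of its characteristic polynomial. With M = A (coefficients from the trace, the sum of principal 2x2 minors, and det A):
  p(λ) = det(λ I - M) = λ^3 - 4λ^2 - 24λ + 41.
No integer candidate from the rational root theorem (±divisors of 41) is a root, so the roots are irrational. The cubic discriminant is Δ = 100469 > 0, so there are three distinct real roots. p(-5) = -64 and p(-4) = 9 have opposite signs, so a root lies in (-5, -4); Newton's method refines it to λ ≈ -4.1539. p(1) = 14 and p(2) = -15 have opposite signs, so a root lies in (1, 2); Newton's method refines it to λ ≈ 1.4786. p(6) = -31 and p(7) = 20 have opposite signs, so a root lies in (6, 7); Newton's method refines it to λ ≈ 6.6752. Check (Vieta): the three roots sum to 4, matching tr M = 4.
Thus the eigenvalues (to 4 decimals) are -4.1539 (modulus 4.1539); 1.4786 (modulus 1.4786); 6.6752 (modulus 6.6752). The spectral radius is the largest modulus: r(A) ≈ 6.6752. (Cross-check: r(A) ≤ ||A||_2 ≈ 9.6858; equality holds whenever A is normal, though it can also hold for some non-normal A.)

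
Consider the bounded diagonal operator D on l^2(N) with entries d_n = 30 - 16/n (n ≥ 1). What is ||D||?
||D|| = 30

For a diagonal operator on l^2 with entries d_n, ||D|| = sup_n |d_n|. Here d_1 = 14, d_2 = 22, ..., and d_n = 30 - 16/n increases monotonically toward 30. All terms lie in [14, 30), so |d_n| = d_n and the supremum is the limit 30, which is not attained by any individual d_n. Hence ||D|| = 30.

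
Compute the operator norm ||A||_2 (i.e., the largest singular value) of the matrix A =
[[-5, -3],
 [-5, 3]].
||A||_2 = sqrt(50) ≈ 7.0711 (= sqrt(largest eigenvalue of A^T A))

||A||_2 = sigma_max(A) = sqrt(lambda_max(A^T A)). Form the symmetric matrix M = A^T A =
[[50, 0],
 [0, 18]].
Its characteristic polynomial (trace, determinant of M give the coefficients) is
  p(λ) = det(λ I - M) = λ^2 - 68λ + 900.
For λ^2 - 68λ + 900 the discriminant is 1024. It is a perfect square (32^2), so the roots are rational: λ = (68 ± 32)/2 = 50, 18.
So the eigenvalues of A^T A are ≈ 18, 50 (all ≥ 0, as they must be for A^T A). The largest is λ_max = 50, hence ||A||_2 = sqrt(λ_max) = sqrt(50) ≈ 7.0711.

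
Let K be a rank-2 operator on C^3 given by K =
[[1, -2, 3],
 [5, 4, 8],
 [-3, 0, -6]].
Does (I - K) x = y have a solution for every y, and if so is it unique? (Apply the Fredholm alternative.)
(I - K) is invertible (det(I - K) = -5 ≠ 0), so for every y in C^3 the equation (I - K) x = y has a unique solution.

K has rank 2 and factors as K = U V^T = u1 v1^T + u2 v2^T with u1 = (3, 1, -3), v1 = (-1, -2, -1), u2 = (-2, -3, 3), v2 = (-2, -2, -3) (multiplying out reproduces the displayed K). The nonzero eigenvalues of U V^T coincide with those of the 2 x 2 matrix G = V^T U = [[v1·u1, v1·u2], [v2·u1, v2·u2]] = [[-2, 5], [1, 1]], and by the Sylvester determinant identity det(I_3 - U V^T) = det(I_2 - V^T U) = det([[3, -5], [-1, 0]]) = (3)(0) - (-5)(-1) = -5. (Direct check: I - K =
[[0, 2, -3],
 [-5, -3, -8],
 [3, 0, 7]]
has determinant -5.) The finite-dimensional Fredholm alternative says: either (I - K) is invertible, or ker(I - K) ≠ {0} and then range(I - K) = ker((I - K)^*)^⊥, with dim ker(I - K) = dim ker((I - K)^*). Since det(I - K) ≠ 0, 1 is not an eigenvalue of K and ker(I - K) = {0}, so we are in the first case: for every y there is a unique x = (I - K)^(-1) y. (Explicitly, by the Woodbury identity, (I - U V^T)^(-1) = I + U (I_2 - G)^(-1) V^T.)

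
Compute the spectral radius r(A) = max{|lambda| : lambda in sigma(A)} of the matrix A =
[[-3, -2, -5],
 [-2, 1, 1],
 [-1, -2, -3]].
r(A) ≈ 5.9065

The eigenvalues of A are the roots of its characteristic polynomial. With M = A (coefficients from the trace, the sum of principal 2x2 minors, and det A):
  p(λ) = det(λ I - M) = λ^3 + 5λ^2 - 4λ + 8.
No integer candidate from the rational root theorem (±divisors of 8) is a root, so the roots are irrational. The cubic discriminant is Δ = -7952 < 0, so there is one real root and a complex-conjugate pair. p(-6) = -4 and p(-5) = 28 have opposite signs, so a root lies in (-6, -5); Newton's method refines it to λ ≈ -5.9065. Dividing out (λ - (-5.9065)) leaves approximately λ^2 - 0.9065λ + 1.3544. For λ^2 - 0.9065λ + 1.3544 the discriminant is -4.5959. It is negative, so the remaining roots are the complex-conjugate pair λ ≈ 0.4533 ± 1.0719i. Their product equals the constant term, so |λ|^2 ≈ 1.3544 and |λ| ≈ 1.1638.
Thus the eigenvalues (to 4 decimals) are -5.9065 (modulus 5.9065); 0.4533 ± 1.0719i (modulus 1.1638). The spectral radius is the largest modulus: r(A) ≈ 5.9065. (Cross-check: r(A) ≤ ||A||_2 ≈ 7.1545; equality holds whenever A is normal, though it can also hold for some non-normal A.)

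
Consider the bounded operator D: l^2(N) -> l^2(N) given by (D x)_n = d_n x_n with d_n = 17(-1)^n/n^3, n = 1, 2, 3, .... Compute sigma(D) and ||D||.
sigma(D) = {17(-1)^n/n^3 : n ≥ 1} ∪ {0}; ||D|| = 17

A bounded diagonal operator on l^2 with diagonal entries d_n has spectrum equal to the closure of {d_n : n ≥ 1}: every d_n is an eigenvalue (with eigenvector e_n), so {d_n} ⊂ sigma(D); the spectrum is closed, so its closure is too; and for lambda not in the closure, (D - lambda I) has bounded inverse (the diagonal entries 1/(d_n - lambda) are bounded). For our sequence d_n = 17(-1)^n/n^3, n = 1, 2, 3, ...:
  - {d_n} = {17(-1)^n/n^3 : n ≥ 1}; the only limit point is 0
  - closure = {17(-1)^n/n^3 : n ≥ 1} ∪ {0}
For the norm: a diagonal operator has ||D|| = sup_n |d_n|. Here |d_n| = 17/n^3 is decreasing, so sup_n |d_n| = |d_1| = 17. So ||D|| = 17.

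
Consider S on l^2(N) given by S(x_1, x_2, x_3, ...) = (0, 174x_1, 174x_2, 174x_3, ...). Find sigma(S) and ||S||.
sigma(S) = closed disk {z in C : |z| ≤ 174}; ||S|| = 174

Note S = 174·U where U is the unit right shift (U x)_k = x_{k-1} (with x_0 := 0); so ||S|| = 174||U|| and sigma(S) = 174·sigma(U). ||S x||^2 = sum_{k≥1} |174x_k|^2 = 30276||x||^2, so ||S|| = 174 and sigma(S) ⊂ {|z| ≤ 174}. For any |lambda| < 174, the equation (S - lambda I) x = 0 forces x_1 = 0, then 174x_k = lambda x_{k+1} ⇒ x = 0, so S has no eigenvalues. But (S - lambda I) is not surjective for |lambda| < 174: solving (S - lambda I) x = e_1 would require x_n proportional to (lambda/174)^(-n), which is not in l^2. So every |lambda| < 174 lies in the residual spectrum. The boundary |lambda| = 174 is in the approximate point spectrum (the spectrum is closed). Hence sigma(S) is the closed disk of radius 174.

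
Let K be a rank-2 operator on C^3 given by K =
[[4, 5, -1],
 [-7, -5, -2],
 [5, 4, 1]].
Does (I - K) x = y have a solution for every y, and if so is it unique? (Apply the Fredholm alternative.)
(I - K) is invertible (det(I - K) = 28 ≠ 0), so for every y in C^3 the equation (I - K) x = y has a unique solution.

K has rank 2 and factors as K = U V^T = u1 v1^T + u2 v2^T with u1 = (1, 2, -1), v1 = (1, 2, -1), u2 = (1, -3, 2), v2 = (3, 3, 0) (multiplying out reproduces the displayed K). The nonzero eigenvalues of U V^T coincide with those of the 2 x 2 matrix G = V^T U = [[v1·u1, v1·u2], [v2·u1, v2·u2]] = [[6, -7], [9, -6]], and by the Sylvester determinant identity det(I_3 - U V^T) = det(I_2 - V^T U) = det([[-5, 7], [-9, 7]]) = (-5)(7) - (7)(-9) = 28. (Direct check: I - K =
[[-3, -5, 1],
 [7, 6, 2],
 [-5, -4, 0]]
has determinant 28.) The finite-dimensional Fredholm alternative says: either (I - K) is invertible, or ker(I - K) ≠ {0} and then range(I - K) = ker((I - K)^*)^⊥, with dim ker(I - K) = dim ker((I - K)^*). Since det(I - K) ≠ 0, 1 is not an eigenvalue of K and ker(I - K) = {0}, so we are in the first case: for every y there is a unique x = (I - K)^(-1) y. (Explicitly, by the Woodbury identity, (I - U V^T)^(-1) = I + U (I_2 - G)^(-1) V^T.)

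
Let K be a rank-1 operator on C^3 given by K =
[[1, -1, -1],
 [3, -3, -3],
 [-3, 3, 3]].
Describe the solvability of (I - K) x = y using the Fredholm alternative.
(I - K) is singular (det(I - K) = 0, i.e. 1 ∈ sigma(K)). (I - K) x = y is solvable iff y ⊥ ker((I - K)^*) = span{(1, -1, -1)}, i.e. iff y_1 - y_2 - y_3 = 0. When solvable, the solutions are x = y + c·(1, 3, -3), c arbitrary (ker(I - K) = span{(1, 3, -3)}, dimension 1).

K has rank 1, so it is an outer product K = u v^T: every row of K is a multiple of one row vector. Reading off the entries, u = (1, 3, -3) and v = (1, -1, -1) (row i of K equals u_i·v^T). A rank-one matrix u v^T satisfies K u = u (v·u) and kills the (2)-dimensional subspace v^⊥, so its characteristic polynomial is lambda^2 (lambda - v·u) with v·u = tr K = 1. Hence the eigenvalues of I - K are 1 (multiplicity 2) and 1 - (1) = 0, so det(I - K) = 0. (Direct check: I - K =
[[0, 1, 1],
 [-3, 4, 3],
 [3, -3, -2]]
has determinant 0.) So 1 is an eigenvalue of K and (I - K) is not invertible. The finite-dimensional Fredholm alternative says: either (I - K) is invertible, or ker(I - K) ≠ {0} and then range(I - K) = ker((I - K)^*)^⊥, with dim ker(I - K) = dim ker((I - K)^*). We are in the second case, so we need both kernels. Kernel of I - K: (I - K) u = u - u (v·u) = u - u = 0, so ker(I - K) = span{u} = span{(1, 3, -3)} (it is exactly 1-dimensional because rank(I - K) = 2). Kernel of the adjoint: K is real, so (I - K)^* = I - K^T = I - v u^T, and (I - v u^T) v = v - v (u·v) = 0; hence ker((I - K)^*) = span{v} = span{(1, -1, -1)}. Therefore (I - K) x = y is solvable iff <y, v> = 0, i.e. iff y_1 - y_2 - y_3 = 0. When this holds, K y = u (v·y) = 0, so (I - K) y = y and x = y is a particular solution; the full solution set is the line x = y + c·u = y + c·(1, 3, -3), c ∈ C.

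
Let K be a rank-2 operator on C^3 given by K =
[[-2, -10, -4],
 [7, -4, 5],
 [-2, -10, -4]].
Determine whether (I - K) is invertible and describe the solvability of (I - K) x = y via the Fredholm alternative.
(I - K) is invertible (det(I - K) = 155 ≠ 0), so for every y in C^3 the equation (I - K) x = y has a unique solution.

K has rank 2 and factors as K = U V^T = u1 v1^T + u2 v2^T with u1 = (2, 2, 2), v1 = (2, -3, 1), u2 = (-2, 1, -2), v2 = (3, 2, 3) (multiplying out reproduces the displayed K). The nonzero eigenvalues of U V^T coincide with those of the 2 x 2 matrix G = V^T U = [[v1·u1, v1·u2], [v2·u1, v2·u2]] = [[0, -9], [16, -10]], and by the Sylvester determinant identity det(I_3 - U V^T) = det(I_2 - V^T U) = det([[1, 9], [-16, 11]]) = (1)(11) - (9)(-16) = 155. (Direct check: I - K =
[[3, 10, 4],
 [-7, 5, -5],
 [2, 10, 5]]
has determinant 155.) The finite-dimensional Fredholm alternative says: either (I - K) is invertible, or ker(I - K) ≠ {0} and then range(I - K) = ker((I - K)^*)^⊥, with dim ker(I - K) = dim ker((I - K)^*). Since det(I - K) ≠ 0, 1 is not an eigenvalue of K and ker(I - K) = {0}, so we are in the first case: for every y there is a unique x = (I - K)^(-1) y. (Explicitly, by the Woodbury identity, (I - U V^T)^(-1) = I + U (I_2 - G)^(-1) V^T.)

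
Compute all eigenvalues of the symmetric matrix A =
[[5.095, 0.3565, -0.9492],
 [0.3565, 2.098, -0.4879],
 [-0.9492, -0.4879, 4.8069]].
sigma(A) ≈ {2, 4, 6}

A is real symmetric, so its spectrum consists of real eigenvalues. Expanding the characteristic polynomial of the displayed matrix gives
  det(λ I - A) = p(λ) = λ^3 + (-12)λ^2 + (44)λ + (-47.9986).
Solving p(λ) = 0 yields eigenvalues ≈ 2, 4, 6. (A is shown rounded to 4 decimals, so these recover the underlying integer eigenvalues to within that precision.)
Verification: the trace of A = 12 equals the sum of eigenvalues 12, and det(A) ≈ 47.9986 matches the eigenvalue product 48.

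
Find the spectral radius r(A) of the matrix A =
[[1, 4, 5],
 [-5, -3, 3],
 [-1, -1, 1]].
r(A) ≈ 4.9285

The eigenvalues of A are the roots of its characteristic polynomial. With M = A (coefficients from the trace, the sum of principal 2x2 minors, and det A):
  p(λ) = det(λ I - M) = λ^3 + λ^2 + 23λ - 18.
No integer candidate from the rational root theorem (±divisors of 18) is a root, so the roots are irrational. The cubic discriminant is Δ = -64267 < 0, so there is one real root and a complex-conjugate pair. p(0) = -18 and p(1) = 7 have opposite signs, so a root lies in (0, 1); Newton's method refines it to λ ≈ 0.741. Dividing out (λ - (0.741)) leaves approximately λ^2 + 1.741λ + 24.2902. For λ^2 + 1.741λ + 24.2902 the discriminant is -94.1295. It is negative, so the remaining roots are the complex-conjugate pair λ ≈ -0.8705 ± 4.851i. Their product equals the constant term, so |λ|^2 ≈ 24.2902 and |λ| ≈ 4.9285.
Thus the eigenvalues (to 4 decimals) are 0.741 (modulus 0.741); -0.8705 ± 4.851i (modulus 4.9285). The spectral radius is the largest modulus: r(A) ≈ 4.9285. (Cross-check: r(A) ≤ ||A||_2 ≈ 6.829; equality holds whenever A is normal, though it can also hold for some non-normal A.)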